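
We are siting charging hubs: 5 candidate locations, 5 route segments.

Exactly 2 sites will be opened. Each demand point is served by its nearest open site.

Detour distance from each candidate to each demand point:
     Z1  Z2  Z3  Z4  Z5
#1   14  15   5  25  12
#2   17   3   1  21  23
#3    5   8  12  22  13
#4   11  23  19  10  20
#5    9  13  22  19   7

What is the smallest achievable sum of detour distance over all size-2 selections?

Open {#2, #5}.
  Z1→#5 9, Z2→#2 3, Z3→#2 1, Z4→#5 19, Z5→#5 7  ⇒ total 39.
Compare {#2, #3}: total 43.
Compare {#2, #4}: total 45.
No size-2 selection does better; minimum is 39.

39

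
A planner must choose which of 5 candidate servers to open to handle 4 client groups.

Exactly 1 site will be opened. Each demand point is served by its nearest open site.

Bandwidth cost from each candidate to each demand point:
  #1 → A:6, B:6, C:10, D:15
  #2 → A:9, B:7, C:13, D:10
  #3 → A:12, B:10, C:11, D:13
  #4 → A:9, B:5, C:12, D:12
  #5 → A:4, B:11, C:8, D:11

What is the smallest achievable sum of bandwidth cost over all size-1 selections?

Open {#5}.
  A→#5 4, B→#5 11, C→#5 8, D→#5 11  ⇒ total 34.
Compare {#1}: total 37.
Compare {#4}: total 38.
No size-1 selection does better; minimum is 34.

34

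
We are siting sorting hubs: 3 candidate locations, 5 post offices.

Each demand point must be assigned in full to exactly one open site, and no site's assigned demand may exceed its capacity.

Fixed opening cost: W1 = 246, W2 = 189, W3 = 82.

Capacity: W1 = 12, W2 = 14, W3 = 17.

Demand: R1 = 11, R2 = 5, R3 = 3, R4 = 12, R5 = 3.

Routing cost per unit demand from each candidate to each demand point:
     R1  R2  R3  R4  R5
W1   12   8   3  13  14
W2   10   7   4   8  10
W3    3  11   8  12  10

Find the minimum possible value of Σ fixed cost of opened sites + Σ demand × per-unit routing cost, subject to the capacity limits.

725

Open {W1, W2, W3}; cheapest assignment that respects the capacities:
  W1 (cap 12, load 8): R2, R3 — cost 5×8 + 3×3 = 49
  W2 (cap 14, load 12): R4 — cost 12×8 = 96
  W3 (cap 17, load 14): R1, R5 — cost 11×3 + 3×10 = 63
  Shipping 208, fixed 517 → total 725.
  Any other capacity-feasible assignment to {W1, W2, W3} ships for at least 208.
Total demand is 34 and no other set of sites has combined capacity ≥ 34, so {W1, W2, W3} is the only feasible choice of open sites. Minimum: 725.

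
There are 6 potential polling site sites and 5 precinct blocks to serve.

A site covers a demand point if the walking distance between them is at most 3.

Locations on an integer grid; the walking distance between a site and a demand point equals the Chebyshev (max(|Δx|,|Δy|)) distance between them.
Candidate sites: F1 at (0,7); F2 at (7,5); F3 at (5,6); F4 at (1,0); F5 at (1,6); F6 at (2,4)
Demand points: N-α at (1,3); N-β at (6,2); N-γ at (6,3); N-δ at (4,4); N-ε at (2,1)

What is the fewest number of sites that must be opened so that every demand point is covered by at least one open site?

Coverage sets (demand points within 3 of each site):
  F1: {}
  F2: {N-β, N-γ, N-δ}
  F3: {N-γ, N-δ}
  F4: {N-α, N-ε}
  F5: {N-α, N-δ}
  F6: {N-α, N-δ, N-ε}
No single site covers all 5 demand points.
But {F2, F4} covers everything, so the minimum is 2.

2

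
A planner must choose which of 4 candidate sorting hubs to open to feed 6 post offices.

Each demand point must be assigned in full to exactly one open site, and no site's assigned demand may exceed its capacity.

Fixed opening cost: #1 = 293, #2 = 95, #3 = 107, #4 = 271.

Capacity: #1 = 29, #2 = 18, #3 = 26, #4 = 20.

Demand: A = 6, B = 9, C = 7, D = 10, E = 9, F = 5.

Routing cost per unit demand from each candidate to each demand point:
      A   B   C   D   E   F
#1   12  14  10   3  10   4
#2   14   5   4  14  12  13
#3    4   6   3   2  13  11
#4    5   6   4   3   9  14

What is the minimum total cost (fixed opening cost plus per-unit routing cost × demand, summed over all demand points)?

639

Open {#1, #3}; cheapest assignment that respects the capacities:
  #1 (cap 29, load 24): D, E, F — cost 10×3 + 9×10 + 5×4 = 140
  #3 (cap 26, load 22): A, B, C — cost 6×4 + 9×6 + 7×3 = 99
  Shipping 239, fixed 400 → total 639.
  Any other capacity-feasible assignment to {#1, #3} ships for at least 239.
Compare {#3, #4}: its best feasible assignment gives total 654.
Compare {#1, #2, #3}: its best feasible assignment gives total 715.
Every other set of open sites that can feasibly serve all demand totals ≥ 654 even under its best assignment. Minimum: 639.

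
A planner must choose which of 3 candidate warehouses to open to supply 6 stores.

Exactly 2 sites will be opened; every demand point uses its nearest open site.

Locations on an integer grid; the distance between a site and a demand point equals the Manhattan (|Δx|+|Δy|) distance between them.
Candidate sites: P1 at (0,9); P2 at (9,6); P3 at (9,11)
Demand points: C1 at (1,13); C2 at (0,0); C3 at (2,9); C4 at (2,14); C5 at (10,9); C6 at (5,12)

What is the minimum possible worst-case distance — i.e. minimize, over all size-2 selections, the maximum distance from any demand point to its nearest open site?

9

Open {P1, P2}.
  Farthest demand point is C2 at distance 9 (to P1); all others are ≤ 9.
With {P1, P3} the worst case is 9.
With {P2, P3} the worst case is 15.
No size-2 selection achieves below 9.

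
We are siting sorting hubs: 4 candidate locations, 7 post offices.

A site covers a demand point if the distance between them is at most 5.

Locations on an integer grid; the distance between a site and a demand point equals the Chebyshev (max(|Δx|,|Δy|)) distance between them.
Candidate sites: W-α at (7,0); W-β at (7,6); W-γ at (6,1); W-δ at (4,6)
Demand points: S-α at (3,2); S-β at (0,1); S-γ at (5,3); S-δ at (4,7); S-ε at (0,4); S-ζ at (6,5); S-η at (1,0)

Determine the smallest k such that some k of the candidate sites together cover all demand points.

Coverage sets (demand points within 5 of each site):
  W-α: {S-α, S-γ, S-ζ}
  W-β: {S-α, S-γ, S-δ, S-ζ}
  W-γ: {S-α, S-γ, S-ζ, S-η}
  W-δ: {S-α, S-β, S-γ, S-δ, S-ε, S-ζ}
No single site covers all 7 demand points.
But {W-γ, W-δ} covers everything, so the minimum is 2.

2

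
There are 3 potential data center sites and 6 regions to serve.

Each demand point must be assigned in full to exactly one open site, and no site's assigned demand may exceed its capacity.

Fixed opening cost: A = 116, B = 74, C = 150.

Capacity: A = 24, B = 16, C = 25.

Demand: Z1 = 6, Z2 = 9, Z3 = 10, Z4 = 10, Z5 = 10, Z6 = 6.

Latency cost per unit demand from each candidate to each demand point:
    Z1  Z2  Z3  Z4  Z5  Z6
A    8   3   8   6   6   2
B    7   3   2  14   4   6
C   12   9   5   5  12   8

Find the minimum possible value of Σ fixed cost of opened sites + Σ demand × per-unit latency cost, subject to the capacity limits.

Open {A, B, C}; cheapest assignment that respects the capacities:
  A (cap 24, load 15): Z2, Z6 — cost 9×3 + 6×2 = 39
  B (cap 16, load 16): Z1, Z5 — cost 6×7 + 10×4 = 82
  C (cap 25, load 20): Z3, Z4 — cost 10×5 + 10×5 = 100
  Shipping 221, fixed 340 → total 561.
  Any other capacity-feasible assignment to {A, B, C} ships for at least 221.
Total demand is 51 and no other set of sites has combined capacity ≥ 51, so {A, B, C} is the only feasible choice of open sites. Minimum: 561.

561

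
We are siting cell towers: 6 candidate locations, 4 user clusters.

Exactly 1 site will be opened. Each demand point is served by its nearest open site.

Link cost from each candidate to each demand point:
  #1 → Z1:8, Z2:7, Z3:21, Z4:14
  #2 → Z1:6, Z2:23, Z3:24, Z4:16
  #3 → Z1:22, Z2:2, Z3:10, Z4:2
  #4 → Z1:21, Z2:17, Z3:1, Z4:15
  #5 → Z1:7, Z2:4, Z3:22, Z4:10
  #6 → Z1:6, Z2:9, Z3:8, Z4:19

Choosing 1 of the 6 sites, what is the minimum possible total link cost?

Open {#3}.
  Z1→#3 22, Z2→#3 2, Z3→#3 10, Z4→#3 2  ⇒ total 36.
Compare {#6}: total 42.
Compare {#5}: total 43.
No size-1 selection does better; minimum is 36.

36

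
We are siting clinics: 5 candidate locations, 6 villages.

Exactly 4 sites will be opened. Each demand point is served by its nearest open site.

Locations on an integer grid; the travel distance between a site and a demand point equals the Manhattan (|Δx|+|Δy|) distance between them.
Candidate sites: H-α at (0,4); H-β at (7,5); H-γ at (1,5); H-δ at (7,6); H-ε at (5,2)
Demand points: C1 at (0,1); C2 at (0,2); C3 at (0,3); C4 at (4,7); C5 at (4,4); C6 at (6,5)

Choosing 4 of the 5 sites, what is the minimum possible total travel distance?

14

Open {H-α, H-β, H-δ, H-ε}.
  C1→H-α 3, C2→H-α 2, C3→H-α 1, C4→H-δ 4, C5→H-ε 3, C6→H-β 1  ⇒ total 14.
Compare {H-α, H-β, H-γ, H-δ}: total 15.
Compare {H-α, H-β, H-γ, H-ε}: total 15.
No size-4 selection does better; minimum is 14.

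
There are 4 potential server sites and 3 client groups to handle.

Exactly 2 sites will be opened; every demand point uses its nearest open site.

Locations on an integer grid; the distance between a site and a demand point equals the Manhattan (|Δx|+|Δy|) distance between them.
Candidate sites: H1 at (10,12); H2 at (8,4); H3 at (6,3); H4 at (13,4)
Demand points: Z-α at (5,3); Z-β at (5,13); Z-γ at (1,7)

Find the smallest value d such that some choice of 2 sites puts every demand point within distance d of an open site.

9

Open {H1, H3}.
  Farthest demand point is Z-γ at distance 9 (to H3); all others are ≤ 9.
With {H1, H2} the worst case is 10.
With {H2, H3} the worst case is 11.
No size-2 selection achieves below 9.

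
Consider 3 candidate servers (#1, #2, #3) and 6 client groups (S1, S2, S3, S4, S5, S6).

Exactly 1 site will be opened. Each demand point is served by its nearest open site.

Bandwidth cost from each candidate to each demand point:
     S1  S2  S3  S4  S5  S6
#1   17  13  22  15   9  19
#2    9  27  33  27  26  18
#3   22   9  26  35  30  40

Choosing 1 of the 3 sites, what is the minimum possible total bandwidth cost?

95

Open {#1}.
  S1→#1 17, S2→#1 13, S3→#1 22, S4→#1 15, S5→#1 9, S6→#1 19  ⇒ total 95.
Compare {#2}: total 140.
Compare {#3}: total 162.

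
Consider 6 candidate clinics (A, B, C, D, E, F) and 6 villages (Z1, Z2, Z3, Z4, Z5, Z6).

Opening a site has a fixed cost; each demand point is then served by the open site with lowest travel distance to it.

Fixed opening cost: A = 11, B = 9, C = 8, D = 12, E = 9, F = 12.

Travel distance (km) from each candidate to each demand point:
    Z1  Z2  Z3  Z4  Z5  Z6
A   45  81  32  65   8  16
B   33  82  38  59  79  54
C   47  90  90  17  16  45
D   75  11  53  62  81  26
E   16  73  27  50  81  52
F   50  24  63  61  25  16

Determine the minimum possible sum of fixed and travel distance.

Open {A, C, D, E}: assign each demand point to its cheapest open site.
  Z1→E 16, Z2→D 11, Z3→E 27, Z4→C 17, Z5→A 8, Z6→A 16
  travel distance 95, fixed 40 → total 135.
Compare {C, D, E}: travel distance 113 + fixed 29 = 142.
Compare {C, D, E, F}: travel distance 103 + fixed 41 = 144.
Compare {A, B, C, D, E}: travel distance 95 + fixed 49 = 144.
All other subsets cost ≥ 142. Minimum total cost: 135.

135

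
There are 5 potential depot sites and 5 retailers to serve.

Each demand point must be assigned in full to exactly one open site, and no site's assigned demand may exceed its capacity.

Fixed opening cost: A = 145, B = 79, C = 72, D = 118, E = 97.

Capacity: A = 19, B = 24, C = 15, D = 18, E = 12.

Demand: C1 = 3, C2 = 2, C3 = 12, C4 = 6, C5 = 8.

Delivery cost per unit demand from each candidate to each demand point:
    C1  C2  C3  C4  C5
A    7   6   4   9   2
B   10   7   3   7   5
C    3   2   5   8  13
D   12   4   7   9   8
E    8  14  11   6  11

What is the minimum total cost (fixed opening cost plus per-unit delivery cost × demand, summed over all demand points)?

Open {B, C}; cheapest assignment that respects the capacities:
  B (cap 24, load 20): C3, C5 — cost 12×3 + 8×5 = 76
  C (cap 15, load 11): C1, C2, C4 — cost 3×3 + 2×2 + 6×8 = 61
  Shipping 137, fixed 151 → total 288.
  Any other capacity-feasible assignment to {B, C} ships for at least 137.
Compare {B, E}: its best feasible assignment gives total 326.
Compare {A, B}: its best feasible assignment gives total 351.
Every other set of open sites that can feasibly serve all demand totals ≥ 326 even under its best assignment. Minimum: 288.

288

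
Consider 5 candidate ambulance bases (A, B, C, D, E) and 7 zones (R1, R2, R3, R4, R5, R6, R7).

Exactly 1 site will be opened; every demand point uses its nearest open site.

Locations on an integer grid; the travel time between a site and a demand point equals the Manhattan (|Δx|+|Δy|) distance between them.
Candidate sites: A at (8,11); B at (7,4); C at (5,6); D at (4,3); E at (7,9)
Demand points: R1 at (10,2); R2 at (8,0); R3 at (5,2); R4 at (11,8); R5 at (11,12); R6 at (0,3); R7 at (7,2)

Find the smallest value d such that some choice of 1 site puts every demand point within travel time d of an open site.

12

Open {B}.
  Farthest demand point is R5 at travel time 12 (to B); all others are ≤ 12.
With {C} the worst case is 12.
With {E} the worst case is 13.
No size-1 selection achieves below 12.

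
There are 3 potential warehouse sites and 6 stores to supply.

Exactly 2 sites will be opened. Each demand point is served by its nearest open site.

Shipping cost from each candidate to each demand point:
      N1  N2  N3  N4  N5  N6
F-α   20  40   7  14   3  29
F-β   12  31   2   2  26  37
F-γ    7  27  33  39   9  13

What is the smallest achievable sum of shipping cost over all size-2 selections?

60

Open {F-β, F-γ}.
  N1→F-γ 7, N2→F-γ 27, N3→F-β 2, N4→F-β 2, N5→F-γ 9, N6→F-γ 13  ⇒ total 60.
Compare {F-α, F-γ}: total 71.
Compare {F-α, F-β}: total 79.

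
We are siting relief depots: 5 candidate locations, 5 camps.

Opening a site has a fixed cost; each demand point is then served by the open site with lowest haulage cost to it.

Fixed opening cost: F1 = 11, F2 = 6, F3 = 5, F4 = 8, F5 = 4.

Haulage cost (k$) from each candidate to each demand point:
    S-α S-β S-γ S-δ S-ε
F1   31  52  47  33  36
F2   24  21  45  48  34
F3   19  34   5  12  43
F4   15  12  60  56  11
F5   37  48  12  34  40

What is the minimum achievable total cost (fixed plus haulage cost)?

Open {F3, F4}: assign each demand point to its cheapest open site.
  S-α→F4 15, S-β→F4 12, S-γ→F3 5, S-δ→F3 12, S-ε→F4 11
  haulage cost 55, fixed 13 → total 68.
Compare {F3, F4, F5}: haulage cost 55 + fixed 17 = 72.
Compare {F2, F3, F4}: haulage cost 55 + fixed 19 = 74.
Compare {F2, F3, F4, F5}: haulage cost 55 + fixed 23 = 78.
All other subsets cost ≥ 72. Minimum total cost: 68.

68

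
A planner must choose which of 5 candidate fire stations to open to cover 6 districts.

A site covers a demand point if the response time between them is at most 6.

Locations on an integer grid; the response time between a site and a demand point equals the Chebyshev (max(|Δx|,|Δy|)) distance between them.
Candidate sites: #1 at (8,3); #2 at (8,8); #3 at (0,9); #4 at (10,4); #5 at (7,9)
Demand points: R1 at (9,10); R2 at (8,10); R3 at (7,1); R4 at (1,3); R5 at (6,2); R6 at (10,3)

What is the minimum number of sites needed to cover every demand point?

Coverage sets (demand points within 6 of each site):
  #1: {R3, R5, R6}
  #2: {R1, R2, R5, R6}
  #3: {R4}
  #4: {R1, R2, R3, R5, R6}
  #5: {R1, R2, R4, R6}
No single site covers all 6 demand points.
But {#1, #5} covers everything, so the minimum is 2.

2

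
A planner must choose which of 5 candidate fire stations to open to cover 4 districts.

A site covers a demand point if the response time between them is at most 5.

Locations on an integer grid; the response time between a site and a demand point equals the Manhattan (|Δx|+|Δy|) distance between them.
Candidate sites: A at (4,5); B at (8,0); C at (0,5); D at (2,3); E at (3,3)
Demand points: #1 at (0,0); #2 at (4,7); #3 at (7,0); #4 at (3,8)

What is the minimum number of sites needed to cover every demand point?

3

Coverage sets (demand points within 5 of each site):
  A: {#2, #4}
  B: {#3}
  C: {#1}
  D: {#1}
  E: {#2, #4}
No 2 sites suffice: every size-2 union leaves at least one demand point uncovered.
But {A, B, C} covers everything, so the minimum is 3.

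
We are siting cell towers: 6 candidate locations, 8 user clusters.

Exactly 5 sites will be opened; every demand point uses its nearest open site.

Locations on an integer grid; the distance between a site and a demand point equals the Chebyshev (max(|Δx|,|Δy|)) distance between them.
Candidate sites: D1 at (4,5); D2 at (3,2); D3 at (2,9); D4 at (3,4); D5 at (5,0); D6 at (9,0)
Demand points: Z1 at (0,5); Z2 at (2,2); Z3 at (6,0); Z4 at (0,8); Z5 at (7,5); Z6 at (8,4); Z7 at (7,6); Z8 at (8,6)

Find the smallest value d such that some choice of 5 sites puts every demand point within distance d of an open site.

Open {D1, D2, D3, D4, D5}.
  Farthest demand point is Z6 at distance 4 (to D1); all others are ≤ 4.
With {D1, D2, D3, D4, D6} the worst case is 4.
With {D1, D2, D3, D5, D6} the worst case is 4.
No size-5 selection achieves below 4.

4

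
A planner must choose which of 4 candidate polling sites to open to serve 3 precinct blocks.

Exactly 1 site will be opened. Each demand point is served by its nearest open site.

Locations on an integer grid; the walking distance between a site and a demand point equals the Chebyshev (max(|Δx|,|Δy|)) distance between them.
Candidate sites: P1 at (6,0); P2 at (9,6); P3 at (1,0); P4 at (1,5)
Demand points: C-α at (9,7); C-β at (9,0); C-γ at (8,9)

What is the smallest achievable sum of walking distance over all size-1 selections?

Open {P2}.
  C-α→P2 1, C-β→P2 6, C-γ→P2 3  ⇒ total 10.
Compare {P1}: total 19.
Compare {P4}: total 23.
No size-1 selection does better; minimum is 10.

10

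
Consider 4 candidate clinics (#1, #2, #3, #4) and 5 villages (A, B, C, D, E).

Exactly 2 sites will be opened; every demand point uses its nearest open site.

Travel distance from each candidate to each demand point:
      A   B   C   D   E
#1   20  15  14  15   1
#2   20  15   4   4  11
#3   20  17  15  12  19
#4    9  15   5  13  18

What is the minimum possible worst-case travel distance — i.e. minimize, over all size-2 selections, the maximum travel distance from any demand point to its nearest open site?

Open {#1, #4}.
  Farthest demand point is B at travel distance 15 (to #1); all others are ≤ 15.
With {#2, #4} the worst case is 15.
With {#3, #4} the worst case is 18.
No size-2 selection achieves below 15.

15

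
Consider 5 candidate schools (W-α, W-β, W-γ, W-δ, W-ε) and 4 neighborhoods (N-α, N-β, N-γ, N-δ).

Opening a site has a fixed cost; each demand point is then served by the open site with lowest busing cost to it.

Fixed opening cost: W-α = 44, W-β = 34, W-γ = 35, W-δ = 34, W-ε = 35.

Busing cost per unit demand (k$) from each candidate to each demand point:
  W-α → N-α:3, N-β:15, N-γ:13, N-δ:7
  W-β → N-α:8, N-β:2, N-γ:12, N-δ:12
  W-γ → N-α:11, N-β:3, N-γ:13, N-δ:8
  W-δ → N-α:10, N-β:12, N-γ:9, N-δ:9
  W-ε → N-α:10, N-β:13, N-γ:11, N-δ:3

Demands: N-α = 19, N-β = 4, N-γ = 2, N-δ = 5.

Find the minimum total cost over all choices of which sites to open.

202

Open {W-α, W-β}: assign each demand point to its cheapest open site.
  N-α→W-α 19×3=57, N-β→W-β 4×2=8, N-γ→W-β 2×12=24, N-δ→W-α 5×7=35
  busing cost 124, fixed 78 → total 202.
Compare {W-α, W-γ}: busing cost 130 + fixed 79 = 209.
Compare {W-α, W-β, W-ε}: busing cost 102 + fixed 113 = 215.
Compare {W-α, W-γ, W-ε}: busing cost 106 + fixed 114 = 220.
All other subsets cost ≥ 209. Minimum total cost: 202.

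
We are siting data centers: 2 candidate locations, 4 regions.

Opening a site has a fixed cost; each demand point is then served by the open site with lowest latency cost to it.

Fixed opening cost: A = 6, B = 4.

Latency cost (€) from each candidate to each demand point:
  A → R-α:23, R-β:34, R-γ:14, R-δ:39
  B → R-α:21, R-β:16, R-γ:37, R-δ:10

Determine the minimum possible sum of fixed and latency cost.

71

Open {A, B}: assign each demand point to its cheapest open site.
  R-α→B 21, R-β→B 16, R-γ→A 14, R-δ→B 10
  latency cost 61, fixed 10 → total 71.
Compare {B}: latency cost 84 + fixed 4 = 88.
Compare {A}: latency cost 110 + fixed 6 = 116.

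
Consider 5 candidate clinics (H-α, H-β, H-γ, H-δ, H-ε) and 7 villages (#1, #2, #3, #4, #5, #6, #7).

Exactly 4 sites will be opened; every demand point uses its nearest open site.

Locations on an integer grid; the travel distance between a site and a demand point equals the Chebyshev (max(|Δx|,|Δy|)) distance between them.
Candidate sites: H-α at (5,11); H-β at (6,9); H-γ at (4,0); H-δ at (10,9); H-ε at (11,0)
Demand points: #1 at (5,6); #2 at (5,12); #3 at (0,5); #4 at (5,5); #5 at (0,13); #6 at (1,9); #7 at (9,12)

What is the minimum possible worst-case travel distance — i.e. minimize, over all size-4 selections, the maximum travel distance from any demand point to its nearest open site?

Open {H-α, H-β, H-γ, H-δ}.
  Farthest demand point is #3 at travel distance 5 (to H-γ); all others are ≤ 5.
With {H-α, H-β, H-γ, H-ε} the worst case is 5.
With {H-α, H-γ, H-δ, H-ε} the worst case is 5.
No size-4 selection achieves below 5.

5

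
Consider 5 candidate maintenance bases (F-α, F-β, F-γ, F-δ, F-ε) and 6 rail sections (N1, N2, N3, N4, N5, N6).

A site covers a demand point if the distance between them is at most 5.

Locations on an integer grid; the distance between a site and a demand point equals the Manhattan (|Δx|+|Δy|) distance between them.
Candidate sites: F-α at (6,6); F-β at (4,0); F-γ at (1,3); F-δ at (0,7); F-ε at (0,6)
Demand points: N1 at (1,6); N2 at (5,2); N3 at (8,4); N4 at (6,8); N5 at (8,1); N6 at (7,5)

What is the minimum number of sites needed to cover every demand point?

2

Coverage sets (demand points within 5 of each site):
  F-α: {N1, N2, N3, N4, N6}
  F-β: {N2, N5}
  F-γ: {N1, N2}
  F-δ: {N1}
  F-ε: {N1}
No single site covers all 6 demand points.
But {F-α, F-β} covers everything, so the minimum is 2.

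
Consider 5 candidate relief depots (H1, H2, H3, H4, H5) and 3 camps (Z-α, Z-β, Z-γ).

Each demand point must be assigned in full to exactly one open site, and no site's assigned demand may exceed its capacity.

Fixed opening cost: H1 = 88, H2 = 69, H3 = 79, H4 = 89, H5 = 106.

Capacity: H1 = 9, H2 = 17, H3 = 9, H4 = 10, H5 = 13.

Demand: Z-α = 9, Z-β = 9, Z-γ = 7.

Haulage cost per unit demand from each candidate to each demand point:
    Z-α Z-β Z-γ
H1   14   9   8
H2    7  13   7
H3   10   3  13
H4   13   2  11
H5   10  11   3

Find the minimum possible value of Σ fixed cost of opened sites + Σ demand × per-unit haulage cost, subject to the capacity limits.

287

Open {H2, H3}; cheapest assignment that respects the capacities:
  H2 (cap 17, load 16): Z-α, Z-γ — cost 9×7 + 7×7 = 112
  H3 (cap 9, load 9): Z-β — cost 9×3 = 27
  Shipping 139, fixed 148 → total 287.
  Any other capacity-feasible assignment to {H2, H3} ships for at least 139.
Compare {H2, H4}: its best feasible assignment gives total 288.
Compare {H1, H2}: its best feasible assignment gives total 350.
Every other set of open sites that can feasibly serve all demand totals ≥ 288 even under its best assignment. Minimum: 287.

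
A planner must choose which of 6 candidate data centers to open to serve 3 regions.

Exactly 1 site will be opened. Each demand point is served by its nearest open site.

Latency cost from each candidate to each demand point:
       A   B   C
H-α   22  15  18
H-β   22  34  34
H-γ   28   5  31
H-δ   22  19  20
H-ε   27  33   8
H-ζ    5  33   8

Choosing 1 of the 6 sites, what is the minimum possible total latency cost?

46

Open {H-ζ}.
  A→H-ζ 5, B→H-ζ 33, C→H-ζ 8  ⇒ total 46.
Compare {H-α}: total 55.
Compare {H-δ}: total 61.
No size-1 selection does better; minimum is 46.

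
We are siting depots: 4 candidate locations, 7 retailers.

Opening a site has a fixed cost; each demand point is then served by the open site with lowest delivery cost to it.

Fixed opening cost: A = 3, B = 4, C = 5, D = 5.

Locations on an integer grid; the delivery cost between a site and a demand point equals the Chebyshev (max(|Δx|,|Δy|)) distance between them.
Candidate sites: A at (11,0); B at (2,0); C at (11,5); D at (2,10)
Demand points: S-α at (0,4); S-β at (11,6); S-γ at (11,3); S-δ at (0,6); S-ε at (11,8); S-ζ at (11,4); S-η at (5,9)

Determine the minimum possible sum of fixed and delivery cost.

30

Open {C, D}: assign each demand point to its cheapest open site.
  S-α→D 6, S-β→C 1, S-γ→C 2, S-δ→D 4, S-ε→C 3, S-ζ→C 1, S-η→D 3
  delivery cost 20, fixed 10 → total 30.
Compare {B, C}: delivery cost 23 + fixed 9 = 32.
Compare {B, C, D}: delivery cost 18 + fixed 14 = 32.
Compare {A, C, D}: delivery cost 20 + fixed 13 = 33.
All other subsets cost ≥ 32. Minimum total cost: 30.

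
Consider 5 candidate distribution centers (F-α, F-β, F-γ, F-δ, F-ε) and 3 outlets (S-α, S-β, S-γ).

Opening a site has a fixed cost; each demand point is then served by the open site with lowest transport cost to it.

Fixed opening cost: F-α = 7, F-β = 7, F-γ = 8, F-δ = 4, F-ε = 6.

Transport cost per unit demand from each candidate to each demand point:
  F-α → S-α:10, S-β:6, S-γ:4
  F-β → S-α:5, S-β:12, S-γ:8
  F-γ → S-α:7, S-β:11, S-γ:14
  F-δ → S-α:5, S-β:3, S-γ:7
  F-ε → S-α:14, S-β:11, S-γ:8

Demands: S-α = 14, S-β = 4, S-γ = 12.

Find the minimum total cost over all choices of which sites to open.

141

Open {F-α, F-δ}: assign each demand point to its cheapest open site.
  S-α→F-δ 14×5=70, S-β→F-δ 4×3=12, S-γ→F-α 12×4=48
  transport cost 130, fixed 11 → total 141.
Compare {F-α, F-δ, F-ε}: transport cost 130 + fixed 17 = 147.
Compare {F-α, F-β, F-δ}: transport cost 130 + fixed 18 = 148.
Compare {F-α, F-γ, F-δ}: transport cost 130 + fixed 19 = 149.
All other subsets cost ≥ 147. Minimum total cost: 141.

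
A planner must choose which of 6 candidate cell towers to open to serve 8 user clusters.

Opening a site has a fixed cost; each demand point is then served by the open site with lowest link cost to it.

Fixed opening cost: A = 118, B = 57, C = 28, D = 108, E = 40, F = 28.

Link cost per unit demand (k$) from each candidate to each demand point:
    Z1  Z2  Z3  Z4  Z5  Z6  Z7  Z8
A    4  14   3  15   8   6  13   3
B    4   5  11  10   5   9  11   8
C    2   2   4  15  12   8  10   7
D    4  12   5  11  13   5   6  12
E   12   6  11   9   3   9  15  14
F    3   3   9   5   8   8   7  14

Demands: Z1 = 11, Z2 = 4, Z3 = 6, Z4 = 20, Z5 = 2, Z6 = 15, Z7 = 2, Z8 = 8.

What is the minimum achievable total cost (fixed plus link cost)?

Open {C, F}: assign each demand point to its cheapest open site.
  Z1→C 11×2=22, Z2→C 4×2=8, Z3→C 6×4=24, Z4→F 20×5=100, Z5→F 2×8=16, Z6→C 15×8=120, Z7→F 2×7=14, Z8→C 8×7=56
  link cost 360, fixed 56 → total 416.
Compare {C, E, F}: link cost 350 + fixed 96 = 446.
Compare {A, F}: link cost 307 + fixed 146 = 453.
Compare {A, C, F}: link cost 292 + fixed 174 = 466.
All other subsets cost ≥ 446. Minimum total cost: 416.

416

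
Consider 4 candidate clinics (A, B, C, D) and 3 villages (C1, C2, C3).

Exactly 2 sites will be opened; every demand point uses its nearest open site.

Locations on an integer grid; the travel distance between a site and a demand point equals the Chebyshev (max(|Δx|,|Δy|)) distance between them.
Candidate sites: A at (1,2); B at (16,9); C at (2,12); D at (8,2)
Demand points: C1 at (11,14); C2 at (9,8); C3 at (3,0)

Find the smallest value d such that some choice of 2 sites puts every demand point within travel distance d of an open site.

Open {B, D}.
  Farthest demand point is C2 at travel distance 6 (to D); all others are ≤ 6.
With {A, B} the worst case is 7.
With {A, C} the worst case is 9.
No size-2 selection achieves below 6.

6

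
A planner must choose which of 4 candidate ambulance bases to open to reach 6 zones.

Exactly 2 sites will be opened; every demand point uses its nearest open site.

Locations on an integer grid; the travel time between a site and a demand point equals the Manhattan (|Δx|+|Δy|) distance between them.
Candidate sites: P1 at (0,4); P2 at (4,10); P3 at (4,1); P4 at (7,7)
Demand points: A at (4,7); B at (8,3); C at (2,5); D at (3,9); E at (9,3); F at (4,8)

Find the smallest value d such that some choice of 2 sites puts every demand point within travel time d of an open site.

6

Open {P1, P4}.
  Farthest demand point is D at travel time 6 (to P4); all others are ≤ 6.
With {P3, P4} the worst case is 6.
With {P2, P3} the worst case is 7.
No size-2 selection achieves below 6.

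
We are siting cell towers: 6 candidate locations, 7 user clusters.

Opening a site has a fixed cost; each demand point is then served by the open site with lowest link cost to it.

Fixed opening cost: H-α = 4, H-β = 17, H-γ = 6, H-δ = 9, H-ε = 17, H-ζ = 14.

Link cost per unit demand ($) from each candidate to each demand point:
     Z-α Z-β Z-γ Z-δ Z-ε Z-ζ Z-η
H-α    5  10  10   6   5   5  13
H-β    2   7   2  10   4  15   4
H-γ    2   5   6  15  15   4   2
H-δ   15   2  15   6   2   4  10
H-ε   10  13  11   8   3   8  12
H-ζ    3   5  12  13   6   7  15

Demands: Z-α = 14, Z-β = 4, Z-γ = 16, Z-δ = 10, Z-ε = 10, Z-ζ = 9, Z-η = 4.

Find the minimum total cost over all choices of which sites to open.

224

Open {H-β, H-γ, H-δ}: assign each demand point to its cheapest open site.
  Z-α→H-β 14×2=28, Z-β→H-δ 4×2=8, Z-γ→H-β 16×2=32, Z-δ→H-δ 10×6=60, Z-ε→H-δ 10×2=20, Z-ζ→H-γ 9×4=36, Z-η→H-γ 4×2=8
  link cost 192, fixed 32 → total 224.
Compare {H-β, H-δ}: link cost 200 + fixed 26 = 226.
Compare {H-α, H-β, H-γ, H-δ}: link cost 192 + fixed 36 = 228.
Compare {H-α, H-β, H-δ}: link cost 200 + fixed 30 = 230.
All other subsets cost ≥ 226. Minimum total cost: 224.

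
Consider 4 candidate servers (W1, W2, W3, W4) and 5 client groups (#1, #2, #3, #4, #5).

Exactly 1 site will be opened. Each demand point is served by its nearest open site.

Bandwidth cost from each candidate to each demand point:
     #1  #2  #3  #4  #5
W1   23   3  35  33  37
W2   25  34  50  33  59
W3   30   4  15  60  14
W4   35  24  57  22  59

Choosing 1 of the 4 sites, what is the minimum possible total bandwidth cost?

123

Open {W3}.
  #1→W3 30, #2→W3 4, #3→W3 15, #4→W3 60, #5→W3 14  ⇒ total 123.
Compare {W1}: total 131.
Compare {W4}: total 197.
No size-1 selection does better; minimum is 123.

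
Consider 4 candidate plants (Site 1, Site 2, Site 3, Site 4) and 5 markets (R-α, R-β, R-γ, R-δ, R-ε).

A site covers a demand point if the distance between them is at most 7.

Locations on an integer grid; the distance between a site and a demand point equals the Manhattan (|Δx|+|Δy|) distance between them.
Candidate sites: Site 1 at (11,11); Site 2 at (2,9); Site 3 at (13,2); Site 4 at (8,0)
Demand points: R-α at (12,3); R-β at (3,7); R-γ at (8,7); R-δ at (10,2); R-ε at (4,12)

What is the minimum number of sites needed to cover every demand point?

Coverage sets (demand points within 7 of each site):
  Site 1: {R-γ}
  Site 2: {R-β, R-ε}
  Site 3: {R-α, R-δ}
  Site 4: {R-α, R-γ, R-δ}
No single site covers all 5 demand points.
But {Site 2, Site 4} covers everything, so the minimum is 2.

2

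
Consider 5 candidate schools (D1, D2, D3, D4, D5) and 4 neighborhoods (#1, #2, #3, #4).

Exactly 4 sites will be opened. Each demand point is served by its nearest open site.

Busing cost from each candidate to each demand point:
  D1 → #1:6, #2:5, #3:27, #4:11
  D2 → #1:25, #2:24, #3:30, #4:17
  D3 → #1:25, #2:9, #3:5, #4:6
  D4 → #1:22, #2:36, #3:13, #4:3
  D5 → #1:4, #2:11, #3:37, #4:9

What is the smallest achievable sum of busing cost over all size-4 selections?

17

Open {D1, D3, D4, D5}.
  #1→D5 4, #2→D1 5, #3→D3 5, #4→D4 3  ⇒ total 17.
Compare {D1, D2, D3, D4}: total 19.
Compare {D1, D2, D3, D5}: total 20.
No size-4 selection does better; minimum is 17.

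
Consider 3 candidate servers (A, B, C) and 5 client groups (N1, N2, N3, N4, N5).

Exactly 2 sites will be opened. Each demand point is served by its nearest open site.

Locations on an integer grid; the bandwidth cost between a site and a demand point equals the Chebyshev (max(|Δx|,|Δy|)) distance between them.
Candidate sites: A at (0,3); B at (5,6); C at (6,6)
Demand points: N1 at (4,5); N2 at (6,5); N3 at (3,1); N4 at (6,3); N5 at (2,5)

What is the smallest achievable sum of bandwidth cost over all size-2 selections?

10

Open {A, B}.
  N1→B 1, N2→B 1, N3→A 3, N4→B 3, N5→A 2  ⇒ total 10.
Compare {A, C}: total 11.
Compare {B, C}: total 13.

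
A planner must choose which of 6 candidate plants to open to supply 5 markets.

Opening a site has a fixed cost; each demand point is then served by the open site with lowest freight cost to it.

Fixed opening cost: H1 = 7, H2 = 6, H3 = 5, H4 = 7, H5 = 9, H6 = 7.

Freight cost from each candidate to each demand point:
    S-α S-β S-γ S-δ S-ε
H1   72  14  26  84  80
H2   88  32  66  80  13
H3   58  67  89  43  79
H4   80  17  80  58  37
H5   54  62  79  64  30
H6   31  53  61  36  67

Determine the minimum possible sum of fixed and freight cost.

140

Open {H1, H2, H6}: assign each demand point to its cheapest open site.
  S-α→H6 31, S-β→H1 14, S-γ→H1 26, S-δ→H6 36, S-ε→H2 13
  freight cost 120, fixed 20 → total 140.
Compare {H1, H2, H3, H6}: freight cost 120 + fixed 25 = 145.
Compare {H1, H2, H4, H6}: freight cost 120 + fixed 27 = 147.
Compare {H1, H2, H5, H6}: freight cost 120 + fixed 29 = 149.
All other subsets cost ≥ 145. Minimum total cost: 140.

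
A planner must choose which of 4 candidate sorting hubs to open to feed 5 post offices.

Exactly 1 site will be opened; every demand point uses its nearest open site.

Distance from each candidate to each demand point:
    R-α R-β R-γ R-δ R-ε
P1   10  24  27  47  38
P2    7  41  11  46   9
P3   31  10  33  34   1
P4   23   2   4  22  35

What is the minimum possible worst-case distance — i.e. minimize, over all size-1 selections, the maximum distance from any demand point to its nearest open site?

Open {P3}.
  Farthest demand point is R-δ at distance 34 (to P3); all others are ≤ 34.
With {P4} the worst case is 35.
With {P2} the worst case is 46.
No size-1 selection achieves below 34.

34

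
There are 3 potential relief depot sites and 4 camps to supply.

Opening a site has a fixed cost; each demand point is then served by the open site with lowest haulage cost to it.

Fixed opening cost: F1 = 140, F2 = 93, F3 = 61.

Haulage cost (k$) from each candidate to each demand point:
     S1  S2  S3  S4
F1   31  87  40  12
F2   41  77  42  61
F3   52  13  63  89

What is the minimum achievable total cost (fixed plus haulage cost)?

Open {F3}: assign each demand point to its cheapest open site.
  S1→F3 52, S2→F3 13, S3→F3 63, S4→F3 89
  haulage cost 217, fixed 61 → total 278.
Compare {F1, F3}: haulage cost 96 + fixed 201 = 297.
Compare {F1}: haulage cost 170 + fixed 140 = 310.
Compare {F2, F3}: haulage cost 157 + fixed 154 = 311.
All other subsets cost ≥ 297. Minimum total cost: 278.

278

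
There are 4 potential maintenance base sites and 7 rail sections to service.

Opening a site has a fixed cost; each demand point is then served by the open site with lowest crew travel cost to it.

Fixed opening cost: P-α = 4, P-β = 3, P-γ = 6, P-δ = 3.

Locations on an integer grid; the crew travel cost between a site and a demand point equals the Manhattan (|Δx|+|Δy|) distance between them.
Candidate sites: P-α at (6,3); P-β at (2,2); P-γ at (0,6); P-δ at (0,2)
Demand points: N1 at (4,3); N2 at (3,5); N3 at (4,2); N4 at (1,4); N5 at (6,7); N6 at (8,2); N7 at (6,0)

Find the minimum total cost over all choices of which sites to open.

28

Open {P-α, P-β}: assign each demand point to its cheapest open site.
  N1→P-α 2, N2→P-β 4, N3→P-β 2, N4→P-β 3, N5→P-α 4, N6→P-α 3, N7→P-α 3
  crew travel cost 21, fixed 7 → total 28.
Compare {P-α}: crew travel cost 26 + fixed 4 = 30.
Compare {P-α, P-δ}: crew travel cost 23 + fixed 7 = 30.
Compare {P-α, P-β, P-δ}: crew travel cost 21 + fixed 10 = 31.
All other subsets cost ≥ 30. Minimum total cost: 28.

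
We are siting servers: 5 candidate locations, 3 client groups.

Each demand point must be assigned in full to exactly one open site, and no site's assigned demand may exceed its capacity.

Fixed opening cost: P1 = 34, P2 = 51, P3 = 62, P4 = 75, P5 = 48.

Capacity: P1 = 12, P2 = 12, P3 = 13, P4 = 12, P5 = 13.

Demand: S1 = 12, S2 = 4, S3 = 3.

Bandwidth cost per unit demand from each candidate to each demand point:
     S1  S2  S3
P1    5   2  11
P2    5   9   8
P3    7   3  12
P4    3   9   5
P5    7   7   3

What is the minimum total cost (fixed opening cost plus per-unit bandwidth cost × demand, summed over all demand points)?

Open {P1, P5}; cheapest assignment that respects the capacities:
  P1 (cap 12, load 12): S1 — cost 12×5 = 60
  P5 (cap 13, load 7): S2, S3 — cost 4×7 + 3×3 = 37
  Shipping 97, fixed 82 → total 179.
  Any other capacity-feasible assignment to {P1, P5} ships for at least 97.
Compare {P1, P2}: its best feasible assignment gives total 186.
Compare {P1, P4}: its best feasible assignment gives total 186.
Every other set of open sites that can feasibly serve all demand totals ≥ 186 even under its best assignment. Minimum: 179.

179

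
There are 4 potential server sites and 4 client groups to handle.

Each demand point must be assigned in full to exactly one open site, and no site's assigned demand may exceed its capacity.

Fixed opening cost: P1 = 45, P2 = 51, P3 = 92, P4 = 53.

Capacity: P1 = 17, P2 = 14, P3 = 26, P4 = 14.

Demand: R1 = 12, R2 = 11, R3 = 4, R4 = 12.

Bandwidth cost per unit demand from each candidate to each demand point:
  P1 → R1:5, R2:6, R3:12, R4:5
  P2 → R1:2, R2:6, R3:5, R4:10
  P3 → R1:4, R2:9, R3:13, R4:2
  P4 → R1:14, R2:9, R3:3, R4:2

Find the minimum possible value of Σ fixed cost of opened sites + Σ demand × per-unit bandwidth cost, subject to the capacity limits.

Open {P1, P2, P4}; cheapest assignment that respects the capacities:
  P1 (cap 17, load 15): R2, R3 — cost 11×6 + 4×12 = 114
  P2 (cap 14, load 12): R1 — cost 12×2 = 24
  P4 (cap 14, load 12): R4 — cost 12×2 = 24
  Shipping 162, fixed 149 → total 311.
  Any other capacity-feasible assignment to {P1, P2, P4} ships for at least 162.
Compare {P1, P3}: its best feasible assignment gives total 323.
Compare {P1, P3, P4}: its best feasible assignment gives total 340.
Every other set of open sites that can feasibly serve all demand totals ≥ 323 even under its best assignment. Minimum: 311.

311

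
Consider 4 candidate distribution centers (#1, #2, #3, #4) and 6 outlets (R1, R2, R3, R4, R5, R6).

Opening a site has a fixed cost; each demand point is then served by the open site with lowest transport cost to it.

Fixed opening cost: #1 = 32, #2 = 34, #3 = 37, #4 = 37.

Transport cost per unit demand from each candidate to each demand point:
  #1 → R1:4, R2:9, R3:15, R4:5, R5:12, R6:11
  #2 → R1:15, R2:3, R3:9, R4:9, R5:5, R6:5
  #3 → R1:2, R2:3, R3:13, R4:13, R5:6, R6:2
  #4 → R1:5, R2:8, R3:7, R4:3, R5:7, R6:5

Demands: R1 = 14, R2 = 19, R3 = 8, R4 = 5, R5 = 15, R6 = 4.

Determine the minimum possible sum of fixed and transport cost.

328

Open {#3, #4}: assign each demand point to its cheapest open site.
  R1→#3 14×2=28, R2→#3 19×3=57, R3→#4 8×7=56, R4→#4 5×3=15, R5→#3 15×6=90, R6→#3 4×2=8
  transport cost 254, fixed 74 → total 328.
Compare {#2, #3, #4}: transport cost 239 + fixed 108 = 347.
Compare {#2, #3}: transport cost 285 + fixed 71 = 356.
Compare {#1, #3, #4}: transport cost 254 + fixed 106 = 360.
All other subsets cost ≥ 347. Minimum total cost: 328.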